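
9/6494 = 9/6494= 0.00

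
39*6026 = 235014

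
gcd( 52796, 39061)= 67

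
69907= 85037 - 15130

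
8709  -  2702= 6007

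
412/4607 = 412/4607 = 0.09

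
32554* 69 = 2246226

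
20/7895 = 4/1579 = 0.00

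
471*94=44274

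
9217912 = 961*9592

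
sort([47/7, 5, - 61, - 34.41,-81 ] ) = [ - 81, - 61, - 34.41, 5,47/7]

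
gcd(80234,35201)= 1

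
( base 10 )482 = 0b111100010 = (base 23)KM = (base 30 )G2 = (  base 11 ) 3A9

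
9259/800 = 11 + 459/800 = 11.57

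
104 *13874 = 1442896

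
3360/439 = 7 + 287/439 = 7.65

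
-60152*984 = -59189568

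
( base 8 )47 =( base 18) 23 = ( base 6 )103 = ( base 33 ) 16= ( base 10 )39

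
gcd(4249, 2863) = 7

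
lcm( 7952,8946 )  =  71568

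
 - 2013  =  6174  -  8187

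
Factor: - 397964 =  -2^2 * 7^1*61^1*233^1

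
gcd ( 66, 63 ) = 3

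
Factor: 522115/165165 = 863/273 = 3^( - 1)*7^( - 1)*13^(-1)*863^1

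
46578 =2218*21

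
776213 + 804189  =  1580402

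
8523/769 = 11  +  64/769 = 11.08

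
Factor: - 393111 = -3^2*31^1*1409^1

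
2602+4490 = 7092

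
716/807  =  716/807 = 0.89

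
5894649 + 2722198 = 8616847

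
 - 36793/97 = -380  +  67/97 = - 379.31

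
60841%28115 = 4611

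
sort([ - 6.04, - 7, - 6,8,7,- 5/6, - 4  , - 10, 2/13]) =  [-10, -7, - 6.04,-6, -4,-5/6,2/13,7,  8]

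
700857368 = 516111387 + 184745981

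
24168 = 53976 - 29808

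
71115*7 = 497805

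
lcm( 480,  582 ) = 46560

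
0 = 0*66467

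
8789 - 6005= 2784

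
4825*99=477675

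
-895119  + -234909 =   -  1130028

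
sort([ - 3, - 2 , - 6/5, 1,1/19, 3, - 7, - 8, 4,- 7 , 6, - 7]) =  [ - 8, - 7, - 7, - 7, - 3 , - 2, - 6/5, 1/19, 1,3,4,6]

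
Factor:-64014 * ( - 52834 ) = 3382115676= 2^2*3^1*47^1 *227^1*26417^1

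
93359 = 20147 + 73212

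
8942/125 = 8942/125 = 71.54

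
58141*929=54012989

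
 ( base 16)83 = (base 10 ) 131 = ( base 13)a1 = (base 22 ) 5L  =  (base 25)56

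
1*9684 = 9684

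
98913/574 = 98913/574 = 172.32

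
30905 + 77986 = 108891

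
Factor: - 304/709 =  - 2^4*19^1* 709^( - 1)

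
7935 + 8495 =16430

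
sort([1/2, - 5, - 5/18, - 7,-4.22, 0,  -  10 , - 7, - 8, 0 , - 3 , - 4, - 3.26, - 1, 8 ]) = [-10, - 8, - 7 ,  -  7, - 5,- 4.22, - 4  , - 3.26, - 3, - 1, - 5/18,0, 0, 1/2, 8 ] 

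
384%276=108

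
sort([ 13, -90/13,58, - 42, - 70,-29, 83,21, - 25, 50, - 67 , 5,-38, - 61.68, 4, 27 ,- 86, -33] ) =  [-86, -70, - 67,  -  61.68, - 42,-38, - 33, - 29, - 25, - 90/13, 4, 5,13,21, 27, 50, 58, 83] 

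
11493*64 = 735552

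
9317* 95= 885115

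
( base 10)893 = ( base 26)189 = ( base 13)539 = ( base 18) 2db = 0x37d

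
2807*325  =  912275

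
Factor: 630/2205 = 2^1*7^( - 1 ) = 2/7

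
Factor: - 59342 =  - 2^1*29671^1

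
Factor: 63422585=5^1*12684517^1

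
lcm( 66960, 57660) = 2075760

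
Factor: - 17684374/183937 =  - 2^1*13^( - 1)*29^1*14149^(-1)*304903^1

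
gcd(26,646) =2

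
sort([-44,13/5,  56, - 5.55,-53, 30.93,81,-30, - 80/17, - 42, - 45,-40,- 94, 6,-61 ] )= [ - 94,- 61,  -  53, - 45 , - 44  , - 42, - 40, - 30 ,-5.55,-80/17,  13/5 , 6, 30.93, 56, 81] 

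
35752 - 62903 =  - 27151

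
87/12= 7+1/4=7.25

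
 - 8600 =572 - 9172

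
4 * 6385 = 25540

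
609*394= 239946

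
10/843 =10/843 = 0.01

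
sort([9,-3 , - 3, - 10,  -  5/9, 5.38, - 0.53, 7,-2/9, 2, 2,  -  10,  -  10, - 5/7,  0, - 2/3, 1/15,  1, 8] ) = [ - 10 , - 10, - 10, - 3,-3, - 5/7, - 2/3,-5/9, - 0.53,  -  2/9 , 0, 1/15 , 1, 2, 2, 5.38 , 7, 8, 9]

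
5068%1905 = 1258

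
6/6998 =3/3499 = 0.00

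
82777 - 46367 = 36410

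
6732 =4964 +1768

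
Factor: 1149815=5^1*229963^1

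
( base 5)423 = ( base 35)38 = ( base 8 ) 161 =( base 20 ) 5d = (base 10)113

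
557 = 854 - 297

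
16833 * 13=218829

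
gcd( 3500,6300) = 700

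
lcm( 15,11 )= 165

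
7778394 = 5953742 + 1824652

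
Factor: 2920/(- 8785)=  - 584/1757= -  2^3*7^ ( - 1)*73^1*251^( - 1) 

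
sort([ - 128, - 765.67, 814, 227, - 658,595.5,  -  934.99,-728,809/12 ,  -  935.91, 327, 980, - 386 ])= [ - 935.91,  -  934.99,-765.67, - 728 ,-658, - 386, - 128, 809/12, 227, 327,595.5,  814, 980] 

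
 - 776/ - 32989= 776/32989 = 0.02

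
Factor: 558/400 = 279/200=   2^(- 3)*3^2*5^( - 2 )*31^1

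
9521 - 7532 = 1989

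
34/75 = 34/75 = 0.45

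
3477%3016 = 461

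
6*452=2712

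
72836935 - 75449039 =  - 2612104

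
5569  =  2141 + 3428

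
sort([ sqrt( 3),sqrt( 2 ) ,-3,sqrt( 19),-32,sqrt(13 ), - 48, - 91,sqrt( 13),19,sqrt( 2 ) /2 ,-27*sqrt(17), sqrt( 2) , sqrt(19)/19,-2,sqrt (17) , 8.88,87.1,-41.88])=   [ - 27*sqrt(17 ),-91, - 48 ,-41.88,-32, - 3,-2, sqrt( 19 ) /19, sqrt( 2)/2,  sqrt(2), sqrt( 2), sqrt(3 ), sqrt( 13), sqrt( 13), sqrt(17), sqrt( 19), 8.88,19,  87.1]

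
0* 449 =0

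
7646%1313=1081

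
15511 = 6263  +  9248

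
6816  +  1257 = 8073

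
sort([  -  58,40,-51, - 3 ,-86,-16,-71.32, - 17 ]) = [ - 86, - 71.32, - 58, - 51, - 17, - 16, -3,  40]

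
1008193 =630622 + 377571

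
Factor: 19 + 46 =5^1*13^1 = 65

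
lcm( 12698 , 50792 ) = 50792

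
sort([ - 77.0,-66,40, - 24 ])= [ - 77.0, - 66, - 24, 40]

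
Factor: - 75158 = - 2^1*37579^1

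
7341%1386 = 411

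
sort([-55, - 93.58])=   [ - 93.58, - 55 ]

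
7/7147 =1/1021 =0.00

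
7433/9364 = 7433/9364= 0.79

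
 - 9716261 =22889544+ - 32605805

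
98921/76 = 98921/76 = 1301.59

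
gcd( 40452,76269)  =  3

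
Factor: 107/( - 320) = - 2^(  -  6 )*5^ ( - 1 )*107^1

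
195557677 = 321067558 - 125509881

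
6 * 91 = 546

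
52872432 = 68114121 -15241689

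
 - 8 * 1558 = - 12464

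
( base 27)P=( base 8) 31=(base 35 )p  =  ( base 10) 25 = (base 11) 23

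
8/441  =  8/441 = 0.02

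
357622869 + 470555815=828178684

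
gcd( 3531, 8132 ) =107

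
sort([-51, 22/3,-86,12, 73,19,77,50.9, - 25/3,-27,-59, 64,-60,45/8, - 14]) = [ - 86, - 60,-59,  -  51, - 27,-14 ,- 25/3, 45/8, 22/3,12,19, 50.9, 64,73, 77]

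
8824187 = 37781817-28957630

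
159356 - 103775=55581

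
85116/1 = 85116 = 85116.00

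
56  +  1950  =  2006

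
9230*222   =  2049060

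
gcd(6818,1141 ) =7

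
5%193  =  5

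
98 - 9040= - 8942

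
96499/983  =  96499/983 = 98.17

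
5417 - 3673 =1744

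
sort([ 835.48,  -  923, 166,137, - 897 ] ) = [ - 923 , - 897,137,166,835.48] 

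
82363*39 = 3212157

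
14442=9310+5132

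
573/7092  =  191/2364  =  0.08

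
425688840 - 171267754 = 254421086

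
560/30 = 56/3 = 18.67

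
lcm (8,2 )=8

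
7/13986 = 1/1998 = 0.00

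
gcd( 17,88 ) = 1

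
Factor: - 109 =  - 109^1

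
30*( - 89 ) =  - 2670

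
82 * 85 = 6970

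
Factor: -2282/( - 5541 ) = 2^1*3^ ( - 1 )*7^1*163^1*1847^(-1) 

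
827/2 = 413 +1/2 = 413.50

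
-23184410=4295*( - 5398)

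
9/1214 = 9/1214=0.01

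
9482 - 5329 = 4153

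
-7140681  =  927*(-7703 ) 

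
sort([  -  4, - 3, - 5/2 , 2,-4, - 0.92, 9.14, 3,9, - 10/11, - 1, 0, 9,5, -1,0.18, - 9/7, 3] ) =[ - 4, - 4, - 3, - 5/2 , - 9/7 , - 1, - 1, - 0.92,  -  10/11, 0,0.18,2 , 3,  3,5,9, 9,9.14]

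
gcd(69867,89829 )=9981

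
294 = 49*6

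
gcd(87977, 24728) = 1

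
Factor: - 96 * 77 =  - 7392 = - 2^5*3^1*7^1*11^1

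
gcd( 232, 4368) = 8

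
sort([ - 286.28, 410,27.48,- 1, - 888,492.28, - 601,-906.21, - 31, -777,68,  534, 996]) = [ - 906.21 , - 888, - 777, - 601, - 286.28 , - 31, - 1, 27.48,68,410,  492.28,  534, 996]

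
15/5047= 15/5047= 0.00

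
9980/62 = 4990/31 = 160.97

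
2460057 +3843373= 6303430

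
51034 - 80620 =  - 29586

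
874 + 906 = 1780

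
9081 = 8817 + 264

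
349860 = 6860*51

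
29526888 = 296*99753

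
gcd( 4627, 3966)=661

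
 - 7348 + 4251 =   -  3097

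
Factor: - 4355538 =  - 2^1*3^1*11^1*65993^1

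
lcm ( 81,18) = 162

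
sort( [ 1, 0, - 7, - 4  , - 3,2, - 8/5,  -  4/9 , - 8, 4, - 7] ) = [- 8 , - 7, - 7,  -  4, - 3, - 8/5, - 4/9, 0,1, 2 , 4] 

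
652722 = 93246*7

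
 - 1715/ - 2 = 857 + 1/2 = 857.50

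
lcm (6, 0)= 0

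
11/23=11/23  =  0.48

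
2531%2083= 448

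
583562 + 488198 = 1071760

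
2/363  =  2/363 = 0.01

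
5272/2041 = 2 + 1190/2041 = 2.58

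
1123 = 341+782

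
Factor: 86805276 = 2^2*3^1*7233773^1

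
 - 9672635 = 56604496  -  66277131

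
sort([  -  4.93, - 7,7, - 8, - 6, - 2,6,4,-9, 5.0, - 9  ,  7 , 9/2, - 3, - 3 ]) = [ - 9,  -  9, - 8, - 7, -6, - 4.93, - 3 , - 3, - 2 , 4, 9/2, 5.0, 6,7,7 ] 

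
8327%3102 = 2123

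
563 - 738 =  - 175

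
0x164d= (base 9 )7743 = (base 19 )ff9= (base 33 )580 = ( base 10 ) 5709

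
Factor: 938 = 2^1*7^1 * 67^1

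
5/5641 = 5/5641 = 0.00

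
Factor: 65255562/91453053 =2^1*3^1*593^( - 1 )*51407^( - 1)*3625309^1  =  21751854/30484351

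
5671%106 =53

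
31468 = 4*7867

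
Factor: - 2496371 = - 2496371^1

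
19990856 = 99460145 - 79469289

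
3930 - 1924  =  2006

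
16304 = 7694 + 8610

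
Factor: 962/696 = 481/348 = 2^( - 2)*3^( - 1 )*13^1 *29^( - 1)*37^1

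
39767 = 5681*7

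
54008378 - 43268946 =10739432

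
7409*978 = 7246002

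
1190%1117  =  73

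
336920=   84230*4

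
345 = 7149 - 6804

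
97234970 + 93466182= 190701152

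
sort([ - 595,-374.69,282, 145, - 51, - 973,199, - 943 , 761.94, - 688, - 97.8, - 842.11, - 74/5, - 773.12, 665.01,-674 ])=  [ - 973, - 943, - 842.11, - 773.12, - 688, - 674, - 595,  -  374.69 ,-97.8, - 51, - 74/5,145,199, 282,665.01,761.94 ] 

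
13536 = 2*6768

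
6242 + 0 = 6242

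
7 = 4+3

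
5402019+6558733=11960752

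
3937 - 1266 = 2671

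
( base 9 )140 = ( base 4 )1311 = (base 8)165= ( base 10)117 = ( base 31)3o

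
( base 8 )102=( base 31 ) 24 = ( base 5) 231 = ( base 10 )66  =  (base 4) 1002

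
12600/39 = 4200/13 =323.08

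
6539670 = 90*72663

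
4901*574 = 2813174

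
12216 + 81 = 12297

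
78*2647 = 206466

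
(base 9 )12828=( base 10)8693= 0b10000111110101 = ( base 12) 5045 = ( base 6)104125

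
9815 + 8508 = 18323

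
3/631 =3/631=0.00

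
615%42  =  27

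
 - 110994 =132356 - 243350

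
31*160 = 4960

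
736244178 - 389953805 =346290373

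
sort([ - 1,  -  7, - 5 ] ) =[ - 7, - 5, - 1 ]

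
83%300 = 83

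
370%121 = 7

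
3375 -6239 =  - 2864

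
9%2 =1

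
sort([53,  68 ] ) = [53, 68 ] 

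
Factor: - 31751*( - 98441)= 3125600191=7^4* 41^1*31751^1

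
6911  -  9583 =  - 2672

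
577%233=111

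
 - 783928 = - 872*899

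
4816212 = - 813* ( - 5924 ) 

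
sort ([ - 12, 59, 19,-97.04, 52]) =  [ - 97.04, - 12 , 19,52, 59 ]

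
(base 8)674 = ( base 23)J7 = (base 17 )192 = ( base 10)444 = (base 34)D2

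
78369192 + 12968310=91337502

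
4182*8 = 33456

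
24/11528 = 3/1441 = 0.00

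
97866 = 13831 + 84035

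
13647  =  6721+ 6926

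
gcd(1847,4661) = 1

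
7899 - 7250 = 649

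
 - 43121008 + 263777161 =220656153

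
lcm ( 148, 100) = 3700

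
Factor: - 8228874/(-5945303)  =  2^1 * 3^1*7^( - 1 )*13^ (-1)*37^1* 79^(-1)*101^1*367^1*827^( - 1)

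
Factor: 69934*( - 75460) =  -  5277219640 =- 2^3*5^1*7^3*11^1*73^1*479^1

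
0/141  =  0 = 0.00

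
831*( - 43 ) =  - 35733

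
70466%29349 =11768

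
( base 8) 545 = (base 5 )2412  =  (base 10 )357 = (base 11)2A5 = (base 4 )11211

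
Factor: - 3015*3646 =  - 2^1*3^2*5^1*67^1*1823^1 = - 10992690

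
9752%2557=2081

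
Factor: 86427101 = 31^1*2787971^1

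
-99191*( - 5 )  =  495955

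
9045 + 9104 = 18149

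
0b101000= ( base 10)40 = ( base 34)16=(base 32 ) 18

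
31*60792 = 1884552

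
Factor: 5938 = 2^1*2969^1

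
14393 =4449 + 9944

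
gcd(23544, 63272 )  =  8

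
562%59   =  31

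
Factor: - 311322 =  - 2^1  *3^1*11^1*53^1*89^1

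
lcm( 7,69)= 483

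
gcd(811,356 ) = 1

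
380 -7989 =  - 7609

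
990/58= 17 + 2/29=17.07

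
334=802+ -468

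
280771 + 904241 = 1185012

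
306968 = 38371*8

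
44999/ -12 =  - 3750 +1/12 =- 3749.92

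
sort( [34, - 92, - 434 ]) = [ - 434, - 92, 34]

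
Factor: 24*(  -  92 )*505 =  - 1115040 = - 2^5 * 3^1*5^1*23^1*101^1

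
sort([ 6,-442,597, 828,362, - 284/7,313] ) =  [ - 442, - 284/7,6 , 313,362, 597, 828] 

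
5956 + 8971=14927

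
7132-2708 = 4424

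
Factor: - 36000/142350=-2^4*3^1* 5^1*13^ ( - 1 )*73^ ( -1) = - 240/949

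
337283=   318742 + 18541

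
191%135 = 56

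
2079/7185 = 693/2395 = 0.29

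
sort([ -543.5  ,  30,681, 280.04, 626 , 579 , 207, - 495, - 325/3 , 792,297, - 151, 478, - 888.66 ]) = [  -  888.66, - 543.5,-495,-151,-325/3, 30, 207, 280.04 , 297,  478, 579, 626, 681,792]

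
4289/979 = 4 +373/979  =  4.38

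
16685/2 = 8342 + 1/2  =  8342.50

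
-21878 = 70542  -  92420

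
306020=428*715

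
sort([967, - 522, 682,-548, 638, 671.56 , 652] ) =[ - 548,-522, 638,652, 671.56, 682,967]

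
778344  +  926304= 1704648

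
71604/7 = 10229 + 1/7 = 10229.14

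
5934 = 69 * 86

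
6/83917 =6/83917 = 0.00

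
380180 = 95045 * 4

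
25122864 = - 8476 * ( - 2964)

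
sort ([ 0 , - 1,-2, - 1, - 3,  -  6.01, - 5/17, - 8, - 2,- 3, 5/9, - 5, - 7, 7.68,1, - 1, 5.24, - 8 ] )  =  [ - 8, - 8,  -  7,  -  6.01,  -  5,  -  3, - 3, - 2,-2, - 1, - 1,-1, - 5/17, 0,5/9,1 , 5.24,7.68 ]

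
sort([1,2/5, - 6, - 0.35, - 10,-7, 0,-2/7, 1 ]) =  [ - 10 , - 7,-6, -0.35,  -  2/7, 0, 2/5, 1,  1] 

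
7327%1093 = 769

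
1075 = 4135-3060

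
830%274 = 8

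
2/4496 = 1/2248 =0.00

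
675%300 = 75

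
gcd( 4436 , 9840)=4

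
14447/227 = 63 + 146/227=63.64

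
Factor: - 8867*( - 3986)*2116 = 74787611992 = 2^3*  23^2*1993^1  *  8867^1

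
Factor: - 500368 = - 2^4* 11^1*2843^1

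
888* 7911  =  7024968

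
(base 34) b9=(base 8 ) 577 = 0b101111111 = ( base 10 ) 383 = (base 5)3013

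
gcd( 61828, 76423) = 1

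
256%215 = 41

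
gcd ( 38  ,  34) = 2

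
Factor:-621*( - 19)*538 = 2^1*3^3*19^1*23^1 * 269^1   =  6347862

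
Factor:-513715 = -5^1 * 127^1*809^1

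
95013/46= 4131/2=2065.50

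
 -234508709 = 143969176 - 378477885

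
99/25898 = 99/25898 = 0.00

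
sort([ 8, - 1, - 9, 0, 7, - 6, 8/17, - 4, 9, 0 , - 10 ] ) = [-10,-9, - 6, - 4, - 1, 0, 0, 8/17, 7, 8, 9 ] 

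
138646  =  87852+50794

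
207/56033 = 207/56033  =  0.00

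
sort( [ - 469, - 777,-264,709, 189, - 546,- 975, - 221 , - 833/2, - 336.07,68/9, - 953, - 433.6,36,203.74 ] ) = [ - 975, - 953, - 777, - 546, - 469, - 433.6, - 833/2, - 336.07, - 264, - 221,68/9,  36,189 , 203.74,709]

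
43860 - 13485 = 30375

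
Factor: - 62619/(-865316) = 2^ ( - 2)*3^1 * 20873^1*216329^(  -  1 )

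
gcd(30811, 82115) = 11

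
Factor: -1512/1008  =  -2^( - 1) *3^1 = - 3/2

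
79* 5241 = 414039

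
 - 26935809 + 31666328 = 4730519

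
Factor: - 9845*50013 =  - 3^2*5^1*11^1*179^1*5557^1 = - 492377985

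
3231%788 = 79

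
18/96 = 3/16=0.19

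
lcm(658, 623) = 58562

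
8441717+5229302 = 13671019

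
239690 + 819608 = 1059298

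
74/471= 74/471 = 0.16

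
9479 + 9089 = 18568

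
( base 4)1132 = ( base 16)5e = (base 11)86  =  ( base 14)6A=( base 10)94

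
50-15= 35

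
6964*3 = 20892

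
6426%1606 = 2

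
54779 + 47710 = 102489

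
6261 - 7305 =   -  1044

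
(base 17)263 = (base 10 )683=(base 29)ng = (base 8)1253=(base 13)407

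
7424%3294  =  836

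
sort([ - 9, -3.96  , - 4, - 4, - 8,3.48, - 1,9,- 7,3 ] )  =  [  -  9, - 8,-7, - 4, - 4, - 3.96, - 1,3 , 3.48, 9]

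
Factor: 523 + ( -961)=-438 = -2^1*3^1*73^1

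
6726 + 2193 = 8919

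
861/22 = 39+ 3/22 = 39.14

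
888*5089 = 4519032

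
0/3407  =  0 = 0.00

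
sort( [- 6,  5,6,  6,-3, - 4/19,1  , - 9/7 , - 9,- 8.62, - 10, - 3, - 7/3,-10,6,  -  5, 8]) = [ - 10,-10, - 9, - 8.62, - 6,-5,  -  3, - 3,-7/3,- 9/7,- 4/19 , 1,  5, 6, 6, 6,  8]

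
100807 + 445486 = 546293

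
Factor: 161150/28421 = 550/97 =2^1 * 5^2*11^1*97^(  -  1 ) 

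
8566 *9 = 77094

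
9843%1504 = 819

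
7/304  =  7/304 = 0.02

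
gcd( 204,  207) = 3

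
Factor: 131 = 131^1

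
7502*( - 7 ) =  - 52514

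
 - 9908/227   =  -9908/227 = -43.65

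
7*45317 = 317219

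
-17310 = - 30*577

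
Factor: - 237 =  - 3^1*79^1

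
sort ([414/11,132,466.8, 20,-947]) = [- 947,20,414/11,132 , 466.8]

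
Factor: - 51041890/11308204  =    -  2^( - 1)*5^1 * 2827051^( - 1)*5104189^1= - 25520945/5654102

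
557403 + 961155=1518558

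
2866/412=1433/206 = 6.96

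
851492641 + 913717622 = 1765210263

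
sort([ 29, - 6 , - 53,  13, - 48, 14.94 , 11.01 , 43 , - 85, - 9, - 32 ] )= [ - 85, - 53,-48,-32 , -9,-6,11.01, 13,14.94,29, 43]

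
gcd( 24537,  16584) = 3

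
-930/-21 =310/7 = 44.29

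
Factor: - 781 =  - 11^1*71^1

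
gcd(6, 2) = 2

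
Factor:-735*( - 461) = 3^1 * 5^1*7^2*461^1 = 338835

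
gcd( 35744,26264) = 8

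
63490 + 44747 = 108237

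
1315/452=1315/452  =  2.91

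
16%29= 16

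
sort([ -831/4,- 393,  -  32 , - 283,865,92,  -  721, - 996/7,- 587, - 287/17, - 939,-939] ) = [ - 939,-939, - 721, - 587,-393, - 283,-831/4, - 996/7, -32, - 287/17, 92, 865 ]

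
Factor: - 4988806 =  - 2^1*89^1*28027^1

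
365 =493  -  128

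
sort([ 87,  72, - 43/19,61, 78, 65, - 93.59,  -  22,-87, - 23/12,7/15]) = [-93.59, - 87,  -  22, - 43/19, - 23/12, 7/15, 61,65, 72, 78,  87]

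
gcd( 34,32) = 2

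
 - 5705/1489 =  - 4 + 251/1489 = - 3.83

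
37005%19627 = 17378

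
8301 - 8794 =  - 493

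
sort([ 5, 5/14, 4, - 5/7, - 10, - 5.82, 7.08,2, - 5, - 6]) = [ - 10, - 6 , - 5.82, - 5, - 5/7, 5/14,2,4, 5,7.08] 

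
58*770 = 44660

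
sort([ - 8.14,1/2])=[- 8.14, 1/2]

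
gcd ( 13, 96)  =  1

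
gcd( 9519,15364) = 167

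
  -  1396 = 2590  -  3986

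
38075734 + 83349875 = 121425609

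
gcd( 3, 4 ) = 1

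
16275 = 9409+6866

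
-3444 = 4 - 3448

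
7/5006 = 7/5006 = 0.00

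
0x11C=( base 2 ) 100011100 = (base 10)284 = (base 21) DB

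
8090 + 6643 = 14733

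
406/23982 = 29/1713  =  0.02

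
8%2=0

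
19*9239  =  175541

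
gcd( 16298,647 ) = 1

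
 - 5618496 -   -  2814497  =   - 2803999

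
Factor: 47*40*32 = 2^8*5^1*47^1 = 60160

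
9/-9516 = -1 + 3169/3172 = -  0.00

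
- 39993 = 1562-41555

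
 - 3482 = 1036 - 4518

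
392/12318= 196/6159  =  0.03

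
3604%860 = 164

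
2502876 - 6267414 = -3764538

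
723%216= 75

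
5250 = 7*750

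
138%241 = 138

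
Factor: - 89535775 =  - 5^2*7^1*511633^1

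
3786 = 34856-31070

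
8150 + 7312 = 15462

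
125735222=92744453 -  - 32990769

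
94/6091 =94/6091 = 0.02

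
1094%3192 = 1094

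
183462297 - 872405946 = - 688943649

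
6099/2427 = 2033/809=2.51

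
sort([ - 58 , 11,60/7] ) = [-58,  60/7,11] 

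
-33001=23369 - 56370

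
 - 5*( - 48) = 240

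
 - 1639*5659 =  - 9275101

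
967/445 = 2 + 77/445 =2.17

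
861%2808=861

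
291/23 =291/23 = 12.65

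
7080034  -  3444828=3635206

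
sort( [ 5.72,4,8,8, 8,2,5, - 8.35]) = [ - 8.35,2,4,5 , 5.72 , 8,8,8]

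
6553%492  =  157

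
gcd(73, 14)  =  1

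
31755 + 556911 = 588666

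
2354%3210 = 2354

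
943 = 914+29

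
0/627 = 0 = 0.00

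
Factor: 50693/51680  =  2^(-5)*5^(  -  1)*17^( - 1)*19^ (- 1) * 163^1* 311^1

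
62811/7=8973 = 8973.00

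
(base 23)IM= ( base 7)1162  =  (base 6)2004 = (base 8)664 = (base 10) 436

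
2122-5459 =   -  3337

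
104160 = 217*480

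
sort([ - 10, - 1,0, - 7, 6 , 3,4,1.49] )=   [ - 10, - 7,-1,0,1.49,3 , 4, 6 ]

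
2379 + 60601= 62980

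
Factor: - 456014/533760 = - 2^( - 7)*3^(-1 ) * 5^(-1)*13^1*139^(-1 )*17539^1 = -228007/266880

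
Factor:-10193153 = -10193153^1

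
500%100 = 0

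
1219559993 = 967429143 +252130850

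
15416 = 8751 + 6665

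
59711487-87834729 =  - 28123242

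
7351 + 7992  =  15343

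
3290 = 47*70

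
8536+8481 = 17017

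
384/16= 24 = 24.00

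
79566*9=716094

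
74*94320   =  6979680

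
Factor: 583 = 11^1*53^1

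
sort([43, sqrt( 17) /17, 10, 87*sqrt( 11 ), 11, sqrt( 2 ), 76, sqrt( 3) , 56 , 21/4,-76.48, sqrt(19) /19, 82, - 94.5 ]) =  [ - 94.5, - 76.48, sqrt(19 )/19, sqrt ( 17)/17, sqrt(2 ), sqrt(3),  21/4,10, 11, 43, 56,76,82, 87 *sqrt( 11) ]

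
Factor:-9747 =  -3^3*19^2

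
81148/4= 20287 = 20287.00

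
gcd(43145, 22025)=5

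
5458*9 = 49122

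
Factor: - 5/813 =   -  3^ ( - 1)*5^1 *271^(- 1 ) 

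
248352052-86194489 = 162157563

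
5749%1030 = 599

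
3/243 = 1/81  =  0.01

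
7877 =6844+1033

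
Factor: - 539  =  -7^2*11^1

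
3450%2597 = 853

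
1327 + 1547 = 2874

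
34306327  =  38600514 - 4294187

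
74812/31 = 74812/31 = 2413.29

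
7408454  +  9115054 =16523508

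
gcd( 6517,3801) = 7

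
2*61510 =123020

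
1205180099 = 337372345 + 867807754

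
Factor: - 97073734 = -2^1*48536867^1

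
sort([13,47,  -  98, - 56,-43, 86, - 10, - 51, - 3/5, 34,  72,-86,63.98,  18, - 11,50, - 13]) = [ - 98, - 86, - 56, -51, - 43, - 13, - 11, - 10,-3/5,13,18,  34,47,  50,63.98,72,86] 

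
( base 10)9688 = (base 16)25D8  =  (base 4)2113120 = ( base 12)5734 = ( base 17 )1G8F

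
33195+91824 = 125019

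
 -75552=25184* ( - 3 ) 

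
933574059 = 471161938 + 462412121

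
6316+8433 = 14749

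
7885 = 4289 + 3596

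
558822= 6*93137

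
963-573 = 390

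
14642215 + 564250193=578892408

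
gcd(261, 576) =9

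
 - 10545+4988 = -5557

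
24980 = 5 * 4996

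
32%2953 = 32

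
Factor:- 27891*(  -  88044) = 2^2 * 3^4*11^1*23^1*29^1*1033^1  =  2455635204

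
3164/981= 3+ 221/981 = 3.23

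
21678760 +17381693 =39060453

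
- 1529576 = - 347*4408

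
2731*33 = 90123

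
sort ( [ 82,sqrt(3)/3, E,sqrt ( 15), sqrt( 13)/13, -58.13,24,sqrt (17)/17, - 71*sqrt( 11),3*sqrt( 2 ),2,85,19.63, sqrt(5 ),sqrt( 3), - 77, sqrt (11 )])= [ - 71*sqrt( 11), - 77 , - 58.13,sqrt( 17 ) /17,sqrt(13 )/13 , sqrt( 3 ) /3  ,  sqrt(3 ), 2,sqrt( 5),  E,  sqrt( 11 ),sqrt(15 ),3 * sqrt( 2 ),19.63,24,82, 85 ]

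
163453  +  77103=240556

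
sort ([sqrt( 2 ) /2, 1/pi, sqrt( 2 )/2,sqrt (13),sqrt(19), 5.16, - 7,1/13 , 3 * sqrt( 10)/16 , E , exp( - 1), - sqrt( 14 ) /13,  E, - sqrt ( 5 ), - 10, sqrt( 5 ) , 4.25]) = [ - 10  , - 7, - sqrt( 5 ),-sqrt(14)/13,1/13,1/pi,exp(-1) , 3*  sqrt( 10 ) /16, sqrt(2)/2,  sqrt(  2 ) /2,sqrt (5), E  ,  E,sqrt(13 ) , 4.25,sqrt( 19 ) , 5.16]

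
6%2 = 0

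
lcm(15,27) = 135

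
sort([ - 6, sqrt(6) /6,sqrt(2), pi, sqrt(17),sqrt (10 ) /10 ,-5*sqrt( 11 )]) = [-5*sqrt(11), - 6, sqrt(10) /10, sqrt( 6 ) /6, sqrt( 2), pi, sqrt ( 17 )]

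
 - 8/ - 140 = 2/35=0.06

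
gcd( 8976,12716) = 748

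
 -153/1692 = -17/188 = -  0.09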